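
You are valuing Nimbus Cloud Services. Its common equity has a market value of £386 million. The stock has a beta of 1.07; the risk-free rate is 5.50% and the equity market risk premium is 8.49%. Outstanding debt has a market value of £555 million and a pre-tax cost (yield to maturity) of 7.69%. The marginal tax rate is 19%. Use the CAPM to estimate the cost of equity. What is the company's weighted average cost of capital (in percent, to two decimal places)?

Cost of equity via CAPM: Re = 5.5% + 1.07 × 8.49% = 14.5843%.
Total capital V = 386 + 555 = 941.
Equity: weight = 386/941 = 0.4102; cost = 14.5843%.
Debt: weight = 555/941 = 0.5898; after-tax cost = 7.69% × (1 − 19%) = 6.2289%.
WACC = 0.4102 × 14.5843% + 0.5898 × 6.2289% = 9.6563%.

9.66%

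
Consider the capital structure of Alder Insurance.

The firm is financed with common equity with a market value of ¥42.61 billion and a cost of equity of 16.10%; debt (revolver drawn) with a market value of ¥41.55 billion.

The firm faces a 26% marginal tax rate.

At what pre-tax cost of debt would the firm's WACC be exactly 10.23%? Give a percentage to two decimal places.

Total capital V = 42.61 + 41.55 = 84.16.
Equity weight = 42.61/84.16 = 0.5063.
Revolver drawn weight = 41.55/84.16 = 0.4937.
Equity contribution = 0.5063 × 16.1% = 8.1514%.
Remaining for debt = 10.23% − 8.1514% = 2.0786%.
Rd × (1 − 26%) × 0.4937 = 2.0786%  ⇒  Rd = 5.6895%.

5.69%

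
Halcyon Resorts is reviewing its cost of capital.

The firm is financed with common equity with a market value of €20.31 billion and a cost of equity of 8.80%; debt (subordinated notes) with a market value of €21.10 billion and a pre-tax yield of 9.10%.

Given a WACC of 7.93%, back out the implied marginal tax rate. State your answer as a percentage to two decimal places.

22.06%

Total capital V = 20.31 + 21.1 = 41.41.
Equity weight = 20.31/41.41 = 0.4905.
Subordinated notes weight = 21.1/41.41 = 0.5095.
Equity contribution = 0.4905 × 8.8% = 4.3161%.
Debt contribution must be 7.93% − 4.3161% = 3.6139%.
0.5095 × 9.1% × (1 − T) = 3.6139%  ⇒  (1 − T) = 0.7794.
T = 22.0596%.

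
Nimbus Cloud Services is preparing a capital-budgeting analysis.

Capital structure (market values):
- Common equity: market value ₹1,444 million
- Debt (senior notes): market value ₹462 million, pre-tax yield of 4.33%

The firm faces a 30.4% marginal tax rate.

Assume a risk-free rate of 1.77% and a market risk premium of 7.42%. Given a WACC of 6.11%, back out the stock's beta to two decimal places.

0.72

Total capital V = 1444 + 462 = 1906.
Equity weight = 1444/1906 = 0.7576.
Senior notes weight = 462/1906 = 0.2424.
Debt contribution = 0.2424 × 4.33% × (1 − 30.4%) = 0.7305%.
Required equity contribution = 6.11% − 0.7305% = 5.3795%  ⇒  Re = 7.1007%.
CAPM: 7.1007% = 1.77% + β × 7.42%  ⇒  β = 0.7184.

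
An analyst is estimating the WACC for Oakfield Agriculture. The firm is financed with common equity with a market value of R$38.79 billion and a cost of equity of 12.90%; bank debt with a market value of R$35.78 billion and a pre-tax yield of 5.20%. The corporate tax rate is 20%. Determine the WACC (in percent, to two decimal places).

8.71%

Total capital V = 38.79 + 35.78 = 74.57.
Equity: weight = 38.79/74.57 = 0.5202; cost = 12.9%.
Bank debt: weight = 35.78/74.57 = 0.4798; after-tax cost = 5.2% × (1 − 20%) = 4.1600%.
WACC = 0.5202 × 12.9000% + 0.4798 × 4.1600% = 8.7064%.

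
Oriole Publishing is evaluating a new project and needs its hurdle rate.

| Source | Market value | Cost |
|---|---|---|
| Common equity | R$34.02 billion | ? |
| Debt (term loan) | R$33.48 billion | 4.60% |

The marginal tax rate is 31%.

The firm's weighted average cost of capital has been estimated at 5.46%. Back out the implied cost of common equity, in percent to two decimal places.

7.71%

Total capital V = 34.02 + 33.48 = 67.5.
Equity weight = 34.02/67.5 = 0.5040.
Term loan weight = 33.48/67.5 = 0.4960.
Debt contribution = 0.4960 × 4.6% × (1 − 31%) = 1.5743%.
Required equity contribution = 5.46% − 1.5743% = 3.8857%.
Re = 3.8857% / 0.5040 = 7.7097%.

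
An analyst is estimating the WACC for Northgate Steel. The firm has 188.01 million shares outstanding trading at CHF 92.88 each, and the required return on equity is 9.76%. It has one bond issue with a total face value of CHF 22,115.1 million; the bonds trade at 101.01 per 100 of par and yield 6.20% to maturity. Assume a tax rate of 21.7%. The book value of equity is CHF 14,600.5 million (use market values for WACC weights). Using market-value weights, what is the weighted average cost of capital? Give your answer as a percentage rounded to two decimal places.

7.01%

Market value of equity E = 92.88 × 188.01m = 17462.3688m. Market value of debt D = 22115.1m × 101.01/100 = 22338.46251m.
Total capital V = 17462.3688 + 22338.46251 = 39800.83131.
Equity: weight = 17462.3688/39800.83131 = 0.4387; cost = 9.76%.
Bonds outstanding: weight = 22338.46251/39800.83131 = 0.5613; after-tax cost = 6.2% × (1 − 21.7%) = 4.8546%.
WACC = 0.4387 × 9.7600% + 0.5613 × 4.8546% = 7.0068%.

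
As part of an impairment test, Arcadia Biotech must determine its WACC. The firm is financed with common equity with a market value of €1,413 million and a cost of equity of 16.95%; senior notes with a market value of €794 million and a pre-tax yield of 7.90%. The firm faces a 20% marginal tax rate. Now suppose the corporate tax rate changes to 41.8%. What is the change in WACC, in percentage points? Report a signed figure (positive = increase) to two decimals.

Current WACC:
Total capital V = 1413 + 794 = 2207.
Equity: weight = 1413/2207 = 0.6402; cost = 16.95%.
Senior notes: weight = 794/2207 = 0.3598; after-tax cost = 7.9% × (1 − 20%) = 6.3200%.
WACC = 0.6402 × 16.9500% + 0.3598 × 6.3200% = 13.1257%.
After the change:
Total capital V = 1413 + 794 = 2207.
Equity: weight = 1413/2207 = 0.6402; cost = 16.95%.
Senior notes: weight = 794/2207 = 0.3598; after-tax cost = 7.9% × (1 − 41.8%) = 4.5978%.
WACC = 0.6402 × 16.9500% + 0.3598 × 4.5978% = 12.5061%.
Change in WACC = 12.5061% − 13.1257% = -0.6196 pp.

-0.62 pp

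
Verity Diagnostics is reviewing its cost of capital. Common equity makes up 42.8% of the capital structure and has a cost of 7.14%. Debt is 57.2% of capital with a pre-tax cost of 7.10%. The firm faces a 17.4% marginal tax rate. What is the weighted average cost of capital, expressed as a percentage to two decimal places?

After-tax cost of debt = 7.1% × (1 − 17.4%) = 5.8646%.
WACC = 0.428 × 7.1400% + 0.572 × 5.8646% = 6.4105%.

6.41%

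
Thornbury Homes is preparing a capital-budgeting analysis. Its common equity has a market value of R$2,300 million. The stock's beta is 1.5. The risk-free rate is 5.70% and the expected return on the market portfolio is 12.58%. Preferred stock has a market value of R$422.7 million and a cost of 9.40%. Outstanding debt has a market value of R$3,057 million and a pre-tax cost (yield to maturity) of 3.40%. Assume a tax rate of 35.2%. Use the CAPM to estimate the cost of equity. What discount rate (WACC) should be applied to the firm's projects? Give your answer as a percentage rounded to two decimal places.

8.23%

Market risk premium = 12.58% − 5.7% = 6.88%.
Cost of equity via CAPM: Re = 5.7% + 1.5 × 6.88% = 16.0200%.
Total capital V = 2300 + 422.7 + 3057 = 5779.7.
Equity: weight = 2300/5779.7 = 0.3979; cost = 16.02%.
Preferred: weight = 422.7/5779.7 = 0.0731; cost = 9.4%.
Debt: weight = 3057/5779.7 = 0.5289; after-tax cost = 3.4% × (1 − 35.2%) = 2.2032%.
WACC = 0.3979 × 16.0200% + 0.0731 × 9.4000% + 0.5289 × 2.2032% = 8.2279%.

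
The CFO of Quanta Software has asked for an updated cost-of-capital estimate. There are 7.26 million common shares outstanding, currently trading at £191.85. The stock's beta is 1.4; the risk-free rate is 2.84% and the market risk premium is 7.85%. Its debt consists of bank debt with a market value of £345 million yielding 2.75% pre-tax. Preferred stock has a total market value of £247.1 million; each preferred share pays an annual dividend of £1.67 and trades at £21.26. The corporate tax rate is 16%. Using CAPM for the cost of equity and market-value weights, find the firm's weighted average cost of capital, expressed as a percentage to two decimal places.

Cost of equity via CAPM: Re = 2.84% + 1.4 × 7.85% = 13.8300%.
Cost of preferred: Rp = 1.67 / 21.26 = 7.8551%.
Market value of equity E = 191.85 × 7.26m = 1392.831m.
Total capital V = 1392.831 + 247.1 + 345 = 1984.931.
Equity: weight = 1392.831/1984.931 = 0.7017; cost = 13.83%.
Preferred: weight = 247.1/1984.931 = 0.1245; cost = 7.8551%.
Bank debt: weight = 345/1984.931 = 0.1738; after-tax cost = 2.75% × (1 − 16%) = 2.3100%.
WACC = 0.7017 × 13.8300% + 0.1245 × 7.8551% + 0.1738 × 2.3100% = 11.0839%.

11.08%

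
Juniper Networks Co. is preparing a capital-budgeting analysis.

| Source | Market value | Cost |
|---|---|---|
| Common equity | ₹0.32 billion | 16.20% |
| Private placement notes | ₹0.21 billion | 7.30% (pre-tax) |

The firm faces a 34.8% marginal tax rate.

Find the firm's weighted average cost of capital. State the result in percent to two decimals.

Total capital V = 0.32 + 0.21 = 0.53.
Equity: weight = 0.32/0.53 = 0.6038; cost = 16.2%.
Private placement notes: weight = 0.21/0.53 = 0.3962; after-tax cost = 7.3% × (1 − 34.8%) = 4.7596%.
WACC = 0.6038 × 16.2000% + 0.3962 × 4.7596% = 11.6670%.

11.67%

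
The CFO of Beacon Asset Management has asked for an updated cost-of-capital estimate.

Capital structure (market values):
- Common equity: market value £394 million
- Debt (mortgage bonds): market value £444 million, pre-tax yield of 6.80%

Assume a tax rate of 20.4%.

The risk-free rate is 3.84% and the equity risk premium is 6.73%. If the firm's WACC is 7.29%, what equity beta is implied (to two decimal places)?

Total capital V = 394 + 444 = 838.
Equity weight = 394/838 = 0.4702.
Mortgage bonds weight = 444/838 = 0.5298.
Debt contribution = 0.5298 × 6.8% × (1 − 20.4%) = 2.8679%.
Required equity contribution = 7.29% − 2.8679% = 4.4221%  ⇒  Re = 9.4054%.
CAPM: 9.4054% = 3.84% + β × 6.73%  ⇒  β = 0.8270.

0.83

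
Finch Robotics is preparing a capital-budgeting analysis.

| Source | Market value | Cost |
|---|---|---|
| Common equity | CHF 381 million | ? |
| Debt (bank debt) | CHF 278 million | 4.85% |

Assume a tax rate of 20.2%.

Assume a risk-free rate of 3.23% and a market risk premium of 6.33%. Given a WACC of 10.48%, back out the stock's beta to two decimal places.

1.91

Total capital V = 381 + 278 = 659.
Equity weight = 381/659 = 0.5781.
Bank debt weight = 278/659 = 0.4219.
Debt contribution = 0.4219 × 4.85% × (1 − 20.2%) = 1.6327%.
Required equity contribution = 10.48% − 1.6327% = 8.8473%  ⇒  Re = 15.3028%.
CAPM: 15.3028% = 3.23% + β × 6.33%  ⇒  β = 1.9072.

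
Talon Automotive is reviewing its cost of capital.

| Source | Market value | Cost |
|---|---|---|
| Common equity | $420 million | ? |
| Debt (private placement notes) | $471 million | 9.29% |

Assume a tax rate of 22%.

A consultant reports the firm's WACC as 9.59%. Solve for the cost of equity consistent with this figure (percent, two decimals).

12.22%

Total capital V = 420 + 471 = 891.
Equity weight = 420/891 = 0.4714.
Private placement notes weight = 471/891 = 0.5286.
Debt contribution = 0.5286 × 9.29% × (1 − 22%) = 3.8305%.
Required equity contribution = 9.59% − 3.8305% = 5.7595%.
Re = 5.7595% / 0.4714 = 12.2184%.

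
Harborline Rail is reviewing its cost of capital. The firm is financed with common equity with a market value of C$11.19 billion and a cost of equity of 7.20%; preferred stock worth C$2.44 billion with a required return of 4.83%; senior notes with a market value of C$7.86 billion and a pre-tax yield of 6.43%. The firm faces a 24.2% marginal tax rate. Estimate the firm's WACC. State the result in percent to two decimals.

Total capital V = 11.19 + 2.44 + 7.86 = 21.49.
Equity: weight = 11.19/21.49 = 0.5207; cost = 7.2%.
Preferred: weight = 2.44/21.49 = 0.1135; cost = 4.83%.
Senior notes: weight = 7.86/21.49 = 0.3658; after-tax cost = 6.43% × (1 − 24.2%) = 4.8739%.
WACC = 0.5207 × 7.2000% + 0.1135 × 4.8300% + 0.3658 × 4.8739% = 6.0801%.

6.08%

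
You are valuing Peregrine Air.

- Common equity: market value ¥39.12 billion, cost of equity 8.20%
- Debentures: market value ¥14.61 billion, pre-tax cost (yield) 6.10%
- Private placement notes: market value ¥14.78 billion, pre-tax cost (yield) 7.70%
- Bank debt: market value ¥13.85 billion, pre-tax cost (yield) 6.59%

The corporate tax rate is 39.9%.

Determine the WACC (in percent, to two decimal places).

Total capital V = 39.12 + 14.61 + 14.78 + 13.85 = 82.36.
Equity: weight = 39.12/82.36 = 0.4750; cost = 8.2%.
Debentures: weight = 14.61/82.36 = 0.1774; after-tax cost = 6.1% × (1 − 39.9%) = 3.6661%.
Private placement notes: weight = 14.78/82.36 = 0.1795; after-tax cost = 7.7% × (1 − 39.9%) = 4.6277%.
Bank debt: weight = 13.85/82.36 = 0.1682; after-tax cost = 6.59% × (1 − 39.9%) = 3.9606%.
WACC = 0.4750 × 8.2000% + 0.1774 × 3.6661% + 0.1795 × 4.6277% + 0.1682 × 3.9606% = 6.0417%.

6.04%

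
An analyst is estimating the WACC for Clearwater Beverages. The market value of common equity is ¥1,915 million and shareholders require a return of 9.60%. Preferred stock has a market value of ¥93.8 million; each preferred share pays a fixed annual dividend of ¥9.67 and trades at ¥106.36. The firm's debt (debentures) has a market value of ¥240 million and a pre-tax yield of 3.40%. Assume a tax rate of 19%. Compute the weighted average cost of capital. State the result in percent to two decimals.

8.85%

Cost of preferred: Rp = 9.67 / 106.36 = 9.0918%.
Total capital V = 1915 + 93.8 + 240 = 2248.8.
Equity: weight = 1915/2248.8 = 0.8516; cost = 9.6%.
Preferred: weight = 93.8/2248.8 = 0.0417; cost = 9.0918%.
Debentures: weight = 240/2248.8 = 0.1067; after-tax cost = 3.4% × (1 − 19%) = 2.7540%.
WACC = 0.8516 × 9.6000% + 0.0417 × 9.0918% + 0.1067 × 2.7540% = 8.8482%.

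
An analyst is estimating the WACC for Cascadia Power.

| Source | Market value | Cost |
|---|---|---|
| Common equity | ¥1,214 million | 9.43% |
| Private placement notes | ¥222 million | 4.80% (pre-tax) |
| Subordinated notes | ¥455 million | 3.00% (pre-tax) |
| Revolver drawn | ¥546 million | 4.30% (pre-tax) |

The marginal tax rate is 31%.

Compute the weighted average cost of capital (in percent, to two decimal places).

6.05%

Total capital V = 1214 + 222 + 455 + 546 = 2437.
Equity: weight = 1214/2437 = 0.4982; cost = 9.43%.
Private placement notes: weight = 222/2437 = 0.0911; after-tax cost = 4.8% × (1 − 31%) = 3.3120%.
Subordinated notes: weight = 455/2437 = 0.1867; after-tax cost = 3% × (1 − 31%) = 2.0700%.
Revolver drawn: weight = 546/2437 = 0.2240; after-tax cost = 4.3% × (1 − 31%) = 2.9670%.
WACC = 0.4982 × 9.4300% + 0.0911 × 3.3120% + 0.1867 × 2.0700% + 0.2240 × 2.9670% = 6.0505%.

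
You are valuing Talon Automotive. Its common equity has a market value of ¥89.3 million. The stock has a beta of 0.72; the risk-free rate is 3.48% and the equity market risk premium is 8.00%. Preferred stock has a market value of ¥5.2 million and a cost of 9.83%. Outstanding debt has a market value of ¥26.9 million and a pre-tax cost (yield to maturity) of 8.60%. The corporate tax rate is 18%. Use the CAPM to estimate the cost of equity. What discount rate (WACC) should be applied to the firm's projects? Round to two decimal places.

8.78%

Cost of equity via CAPM: Re = 3.48% + 0.72 × 8.0% = 9.2400%.
Total capital V = 89.3 + 5.2 + 26.9 = 121.4.
Equity: weight = 89.3/121.4 = 0.7356; cost = 9.24%.
Preferred: weight = 5.2/121.4 = 0.0428; cost = 9.83%.
Debt: weight = 26.9/121.4 = 0.2216; after-tax cost = 8.6% × (1 − 18%) = 7.0520%.
WACC = 0.7356 × 9.2400% + 0.0428 × 9.8300% + 0.2216 × 7.0520% = 8.7805%.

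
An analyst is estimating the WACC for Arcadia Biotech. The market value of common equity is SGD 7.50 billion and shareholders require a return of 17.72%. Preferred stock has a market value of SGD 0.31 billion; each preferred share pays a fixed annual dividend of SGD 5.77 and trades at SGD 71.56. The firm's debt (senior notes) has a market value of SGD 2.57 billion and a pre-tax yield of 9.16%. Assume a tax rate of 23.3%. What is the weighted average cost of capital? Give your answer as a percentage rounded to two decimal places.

14.78%

Cost of preferred: Rp = 5.77 / 71.56 = 8.0632%.
Total capital V = 7.5 + 0.31 + 2.57 = 10.38.
Equity: weight = 7.5/10.38 = 0.7225; cost = 17.72%.
Preferred: weight = 0.31/10.38 = 0.0299; cost = 8.0632%.
Senior notes: weight = 2.57/10.38 = 0.2476; after-tax cost = 9.16% × (1 − 23.3%) = 7.0257%.
WACC = 0.7225 × 17.7200% + 0.0299 × 8.0632% + 0.2476 × 7.0257% = 14.7838%.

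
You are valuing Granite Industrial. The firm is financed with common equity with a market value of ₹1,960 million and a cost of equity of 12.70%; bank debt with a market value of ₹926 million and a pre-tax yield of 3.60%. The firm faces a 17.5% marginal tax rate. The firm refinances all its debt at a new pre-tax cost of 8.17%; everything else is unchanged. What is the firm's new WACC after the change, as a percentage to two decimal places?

After the change:
Total capital V = 1960 + 926 = 2886.
Equity: weight = 1960/2886 = 0.6791; cost = 12.7%.
Bank debt: weight = 926/2886 = 0.3209; after-tax cost = 8.17% × (1 − 17.5%) = 6.7402%.
WACC = 0.6791 × 12.7000% + 0.3209 × 6.7402% = 10.7878%.

10.79%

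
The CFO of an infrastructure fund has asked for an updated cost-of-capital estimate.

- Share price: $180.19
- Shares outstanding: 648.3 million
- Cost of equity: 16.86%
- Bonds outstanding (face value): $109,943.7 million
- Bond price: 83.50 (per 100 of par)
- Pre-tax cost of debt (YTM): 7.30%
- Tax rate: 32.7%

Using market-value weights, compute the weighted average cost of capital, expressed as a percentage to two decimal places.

11.60%

Market value of equity E = 180.19 × 648.3m = 116817.177m. Market value of debt D = 109943.7m × 83.5/100 = 91802.9895m.
Total capital V = 116817.177 + 91802.9895 = 208620.1665.
Equity: weight = 116817.177/208620.1665 = 0.5600; cost = 16.86%.
Bonds outstanding: weight = 91802.9895/208620.1665 = 0.4400; after-tax cost = 7.3% × (1 − 32.7%) = 4.9129%.
WACC = 0.5600 × 16.8600% + 0.4400 × 4.9129% = 11.6027%.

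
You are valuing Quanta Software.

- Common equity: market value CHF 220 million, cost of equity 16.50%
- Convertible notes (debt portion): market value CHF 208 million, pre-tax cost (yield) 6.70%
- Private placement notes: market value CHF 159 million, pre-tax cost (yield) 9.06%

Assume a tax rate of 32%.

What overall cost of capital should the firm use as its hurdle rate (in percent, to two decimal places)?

Total capital V = 220 + 208 + 159 = 587.
Equity: weight = 220/587 = 0.3748; cost = 16.5%.
Convertible notes (debt portion): weight = 208/587 = 0.3543; after-tax cost = 6.7% × (1 − 32%) = 4.5560%.
Private placement notes: weight = 159/587 = 0.2709; after-tax cost = 9.06% × (1 − 32%) = 6.1608%.
WACC = 0.3748 × 16.5000% + 0.3543 × 4.5560% + 0.2709 × 6.1608% = 9.4671%.

9.47%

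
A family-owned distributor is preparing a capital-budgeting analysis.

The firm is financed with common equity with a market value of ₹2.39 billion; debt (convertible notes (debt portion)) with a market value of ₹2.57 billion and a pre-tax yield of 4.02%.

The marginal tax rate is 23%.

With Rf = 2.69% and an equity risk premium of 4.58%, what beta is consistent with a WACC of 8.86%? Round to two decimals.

Total capital V = 2.39 + 2.57 = 4.96.
Equity weight = 2.39/4.96 = 0.4819.
Convertible notes (debt portion) weight = 2.57/4.96 = 0.5181.
Debt contribution = 0.5181 × 4.02% × (1 − 23%) = 1.6039%.
Required equity contribution = 8.86% − 1.6039% = 7.2561%  ⇒  Re = 15.0588%.
CAPM: 15.0588% = 2.69% + β × 4.58%  ⇒  β = 2.7006.

2.70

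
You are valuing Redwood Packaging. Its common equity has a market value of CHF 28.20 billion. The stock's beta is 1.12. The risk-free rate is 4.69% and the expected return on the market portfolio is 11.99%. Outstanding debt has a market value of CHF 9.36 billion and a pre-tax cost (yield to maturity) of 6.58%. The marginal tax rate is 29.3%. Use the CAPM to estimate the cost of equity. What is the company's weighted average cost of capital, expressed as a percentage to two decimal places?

10.82%

Market risk premium = 11.99% − 4.69% = 7.3%.
Cost of equity via CAPM: Re = 4.69% + 1.12 × 7.3% = 12.8660%.
Total capital V = 28.2 + 9.36 = 37.56.
Equity: weight = 28.2/37.56 = 0.7508; cost = 12.866%.
Debt: weight = 9.36/37.56 = 0.2492; after-tax cost = 6.58% × (1 − 29.3%) = 4.6521%.
WACC = 0.7508 × 12.8660% + 0.2492 × 4.6521% = 10.8191%.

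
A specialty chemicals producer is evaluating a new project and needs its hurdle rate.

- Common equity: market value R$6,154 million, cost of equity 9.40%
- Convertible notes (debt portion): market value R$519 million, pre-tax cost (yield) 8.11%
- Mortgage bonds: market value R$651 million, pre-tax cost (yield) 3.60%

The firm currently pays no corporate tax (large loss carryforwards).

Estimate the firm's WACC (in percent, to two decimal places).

8.79%

Total capital V = 6154 + 519 + 651 = 7324.
Equity: weight = 6154/7324 = 0.8403; cost = 9.4%.
Convertible notes (debt portion): weight = 519/7324 = 0.0709; after-tax cost = 8.11% × (1 − 0%) = 8.1100%.
Mortgage bonds: weight = 651/7324 = 0.0889; after-tax cost = 3.6% × (1 − 0%) = 3.6000%.
WACC = 0.8403 × 9.4000% + 0.0709 × 8.1100% + 0.0889 × 3.6000% = 8.7930%.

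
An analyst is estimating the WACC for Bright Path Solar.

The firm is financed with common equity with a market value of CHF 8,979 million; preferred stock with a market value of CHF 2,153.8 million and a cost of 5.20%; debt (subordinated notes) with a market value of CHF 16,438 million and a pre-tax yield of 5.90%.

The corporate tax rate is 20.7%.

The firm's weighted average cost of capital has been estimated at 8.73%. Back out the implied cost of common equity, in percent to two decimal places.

Total capital V = 8979 + 2153.8 + 16438 = 27570.8.
Equity weight = 8979/27570.8 = 0.3257.
Preferred weight = 2153.8/27570.8 = 0.0781.
Subordinated notes weight = 16438/27570.8 = 0.5962.
Debt contribution = 0.5962 × 5.9% × (1 − 20.7%) = 2.7895%.
Preferred contribution = 0.0781 × 5.2% = 0.4062%.
Required equity contribution = 8.73% − 3.1957% = 5.5343%.
Re = 5.5343% / 0.3257 = 16.9935%.

16.99%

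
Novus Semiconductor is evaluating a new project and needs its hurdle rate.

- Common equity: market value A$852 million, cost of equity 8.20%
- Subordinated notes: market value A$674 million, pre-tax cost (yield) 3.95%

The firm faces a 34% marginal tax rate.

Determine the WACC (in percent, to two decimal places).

Total capital V = 852 + 674 = 1526.
Equity: weight = 852/1526 = 0.5583; cost = 8.2%.
Subordinated notes: weight = 674/1526 = 0.4417; after-tax cost = 3.95% × (1 − 34%) = 2.6070%.
WACC = 0.5583 × 8.2000% + 0.4417 × 2.6070% = 5.7297%.

5.73%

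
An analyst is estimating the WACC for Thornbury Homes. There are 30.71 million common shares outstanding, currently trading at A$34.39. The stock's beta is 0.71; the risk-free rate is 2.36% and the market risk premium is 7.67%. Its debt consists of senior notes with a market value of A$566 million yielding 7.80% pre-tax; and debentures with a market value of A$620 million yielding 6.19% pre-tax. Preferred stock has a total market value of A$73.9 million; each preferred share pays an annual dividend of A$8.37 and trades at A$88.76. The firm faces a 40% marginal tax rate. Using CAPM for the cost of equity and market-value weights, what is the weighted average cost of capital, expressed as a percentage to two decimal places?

6.00%

Cost of equity via CAPM: Re = 2.36% + 0.71 × 7.67% = 7.8057%.
Cost of preferred: Rp = 8.37 / 88.76 = 9.4299%.
Market value of equity E = 34.39 × 30.71m = 1056.1169m.
Total capital V = 1056.1169 + 73.9 + 566 + 620 = 2316.0169.
Equity: weight = 1056.1169/2316.0169 = 0.4560; cost = 7.8057%.
Preferred: weight = 73.9/2316.0169 = 0.0319; cost = 9.4299%.
Senior notes: weight = 566/2316.0169 = 0.2444; after-tax cost = 7.8% × (1 − 40%) = 4.6800%.
Debentures: weight = 620/2316.0169 = 0.2677; after-tax cost = 6.19% × (1 − 40%) = 3.7140%.
WACC = 0.4560 × 7.8057% + 0.0319 × 9.4299% + 0.2444 × 4.6800% + 0.2677 × 3.7140% = 5.9983%.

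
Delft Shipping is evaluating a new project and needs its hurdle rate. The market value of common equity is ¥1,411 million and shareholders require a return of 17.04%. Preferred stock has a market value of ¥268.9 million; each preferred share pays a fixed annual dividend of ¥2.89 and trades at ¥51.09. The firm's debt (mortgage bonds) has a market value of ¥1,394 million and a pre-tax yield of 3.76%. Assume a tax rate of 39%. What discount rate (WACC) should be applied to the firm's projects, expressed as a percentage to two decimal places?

9.36%

Cost of preferred: Rp = 2.89 / 51.09 = 5.6567%.
Total capital V = 1411 + 268.9 + 1394 = 3073.9.
Equity: weight = 1411/3073.9 = 0.4590; cost = 17.04%.
Preferred: weight = 268.9/3073.9 = 0.0875; cost = 5.6567%.
Mortgage bonds: weight = 1394/3073.9 = 0.4535; after-tax cost = 3.76% × (1 − 39%) = 2.2936%.
WACC = 0.4590 × 17.0400% + 0.0875 × 5.6567% + 0.4535 × 2.2936% = 9.3568%.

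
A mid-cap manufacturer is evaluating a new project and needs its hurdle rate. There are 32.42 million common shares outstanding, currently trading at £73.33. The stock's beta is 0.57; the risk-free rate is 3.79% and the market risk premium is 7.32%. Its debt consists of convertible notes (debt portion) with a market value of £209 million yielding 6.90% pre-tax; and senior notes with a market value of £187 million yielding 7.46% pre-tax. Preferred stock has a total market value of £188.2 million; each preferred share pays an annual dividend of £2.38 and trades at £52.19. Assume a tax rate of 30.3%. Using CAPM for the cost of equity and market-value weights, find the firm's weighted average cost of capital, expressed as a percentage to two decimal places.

Cost of equity via CAPM: Re = 3.79% + 0.57 × 7.32% = 7.9624%.
Cost of preferred: Rp = 2.38 / 52.19 = 4.5603%.
Market value of equity E = 73.33 × 32.42m = 2377.3586m.
Total capital V = 2377.3586 + 188.2 + 209 + 187 = 2961.5586.
Equity: weight = 2377.3586/2961.5586 = 0.8027; cost = 7.9624%.
Preferred: weight = 188.2/2961.5586 = 0.0635; cost = 4.5603%.
Convertible notes (debt portion): weight = 209/2961.5586 = 0.0706; after-tax cost = 6.9% × (1 − 30.3%) = 4.8093%.
Senior notes: weight = 187/2961.5586 = 0.0631; after-tax cost = 7.46% × (1 − 30.3%) = 5.1996%.
WACC = 0.8027 × 7.9624% + 0.0635 × 4.5603% + 0.0706 × 4.8093% + 0.0631 × 5.1996% = 7.3492%.

7.35%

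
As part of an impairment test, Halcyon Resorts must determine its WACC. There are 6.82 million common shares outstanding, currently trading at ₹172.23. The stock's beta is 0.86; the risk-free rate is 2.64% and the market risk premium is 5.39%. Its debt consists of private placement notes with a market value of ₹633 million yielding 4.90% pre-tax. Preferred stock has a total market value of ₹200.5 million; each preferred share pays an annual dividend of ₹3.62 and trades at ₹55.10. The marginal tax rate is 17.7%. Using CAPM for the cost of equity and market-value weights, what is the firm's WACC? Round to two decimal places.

6.18%

Cost of equity via CAPM: Re = 2.64% + 0.86 × 5.39% = 7.2754%.
Cost of preferred: Rp = 3.62 / 55.1 = 6.5699%.
Market value of equity E = 172.23 × 6.82m = 1174.6086m.
Total capital V = 1174.6086 + 200.5 + 633 = 2008.1086.
Equity: weight = 1174.6086/2008.1086 = 0.5849; cost = 7.2754%.
Preferred: weight = 200.5/2008.1086 = 0.0998; cost = 6.5699%.
Private placement notes: weight = 633/2008.1086 = 0.3152; after-tax cost = 4.9% × (1 − 17.7%) = 4.0327%.
WACC = 0.5849 × 7.2754% + 0.0998 × 6.5699% + 0.3152 × 4.0327% = 6.1828%.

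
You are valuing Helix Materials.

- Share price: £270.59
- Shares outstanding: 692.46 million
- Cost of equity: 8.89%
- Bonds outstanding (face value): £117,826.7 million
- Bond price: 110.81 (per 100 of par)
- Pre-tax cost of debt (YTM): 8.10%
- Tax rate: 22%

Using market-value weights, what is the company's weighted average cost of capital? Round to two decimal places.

7.83%

Market value of equity E = 270.59 × 692.46m = 187372.7514m. Market value of debt D = 117826.7m × 110.81/100 = 130563.76627m.
Total capital V = 187372.7514 + 130563.76627 = 317936.51767.
Equity: weight = 187372.7514/317936.51767 = 0.5893; cost = 8.89%.
Bonds outstanding: weight = 130563.76627/317936.51767 = 0.4107; after-tax cost = 8.1% × (1 − 22%) = 6.3180%.
WACC = 0.5893 × 8.8900% + 0.4107 × 6.3180% = 7.8338%.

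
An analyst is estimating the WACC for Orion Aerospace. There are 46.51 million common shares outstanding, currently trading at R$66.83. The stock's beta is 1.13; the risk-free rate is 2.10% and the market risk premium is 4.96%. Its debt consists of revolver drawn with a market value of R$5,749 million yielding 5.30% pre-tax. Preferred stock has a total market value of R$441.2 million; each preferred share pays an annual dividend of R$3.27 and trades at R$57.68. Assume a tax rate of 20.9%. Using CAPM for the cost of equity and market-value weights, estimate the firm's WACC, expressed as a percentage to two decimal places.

5.44%

Cost of equity via CAPM: Re = 2.1% + 1.13 × 4.96% = 7.7048%.
Cost of preferred: Rp = 3.27 / 57.68 = 5.6692%.
Market value of equity E = 66.83 × 46.51m = 3108.2633m.
Total capital V = 3108.2633 + 441.2 + 5749 = 9298.4633.
Equity: weight = 3108.2633/9298.4633 = 0.3343; cost = 7.7048%.
Preferred: weight = 441.2/9298.4633 = 0.0474; cost = 5.6692%.
Revolver drawn: weight = 5749/9298.4633 = 0.6183; after-tax cost = 5.3% × (1 − 20.9%) = 4.1923%.
WACC = 0.3343 × 7.7048% + 0.0474 × 5.6692% + 0.6183 × 4.1923% = 5.4365%.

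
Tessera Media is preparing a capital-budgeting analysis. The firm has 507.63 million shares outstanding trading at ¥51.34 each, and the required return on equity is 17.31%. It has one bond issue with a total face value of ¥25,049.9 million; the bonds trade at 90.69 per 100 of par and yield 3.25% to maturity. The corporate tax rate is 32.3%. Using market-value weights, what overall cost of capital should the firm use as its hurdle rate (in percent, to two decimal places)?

10.27%

Market value of equity E = 51.34 × 507.63m = 26061.7242m. Market value of debt D = 25049.9m × 90.69/100 = 22717.75431m.
Total capital V = 26061.7242 + 22717.75431 = 48779.47851.
Equity: weight = 26061.7242/48779.47851 = 0.5343; cost = 17.31%.
Bonds outstanding: weight = 22717.75431/48779.47851 = 0.4657; after-tax cost = 3.25% × (1 − 32.3%) = 2.2003%.
WACC = 0.5343 × 17.3100% + 0.4657 × 2.2003% = 10.2730%.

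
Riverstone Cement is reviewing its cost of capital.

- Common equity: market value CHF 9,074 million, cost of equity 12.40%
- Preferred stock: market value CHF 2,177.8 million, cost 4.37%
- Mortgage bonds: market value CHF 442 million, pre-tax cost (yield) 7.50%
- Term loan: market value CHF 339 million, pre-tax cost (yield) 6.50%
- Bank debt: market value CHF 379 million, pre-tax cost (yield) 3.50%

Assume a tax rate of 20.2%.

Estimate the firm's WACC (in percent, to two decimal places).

Total capital V = 9074 + 2177.8 + 442 + 339 + 379 = 12411.8.
Equity: weight = 9074/12411.8 = 0.7311; cost = 12.4%.
Preferred: weight = 2177.8/12411.8 = 0.1755; cost = 4.37%.
Mortgage bonds: weight = 442/12411.8 = 0.0356; after-tax cost = 7.5% × (1 − 20.2%) = 5.9850%.
Term loan: weight = 339/12411.8 = 0.0273; after-tax cost = 6.5% × (1 − 20.2%) = 5.1870%.
Bank debt: weight = 379/12411.8 = 0.0305; after-tax cost = 3.5% × (1 − 20.2%) = 2.7930%.
WACC = 0.7311 × 12.4000% + 0.1755 × 4.3700% + 0.0356 × 5.9850% + 0.0273 × 5.1870% + 0.0305 × 2.7930% = 10.2722%.

10.27%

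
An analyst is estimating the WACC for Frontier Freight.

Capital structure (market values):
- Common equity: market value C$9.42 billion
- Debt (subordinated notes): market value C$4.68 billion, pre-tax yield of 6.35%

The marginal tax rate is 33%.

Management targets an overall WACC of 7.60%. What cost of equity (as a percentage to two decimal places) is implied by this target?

9.26%

Total capital V = 9.42 + 4.68 = 14.1.
Equity weight = 9.42/14.1 = 0.6681.
Subordinated notes weight = 4.68/14.1 = 0.3319.
Debt contribution = 0.3319 × 6.35% × (1 − 33%) = 1.4121%.
Required equity contribution = 7.6% − 1.4121% = 6.1879%.
Re = 6.1879% / 0.6681 = 9.2621%.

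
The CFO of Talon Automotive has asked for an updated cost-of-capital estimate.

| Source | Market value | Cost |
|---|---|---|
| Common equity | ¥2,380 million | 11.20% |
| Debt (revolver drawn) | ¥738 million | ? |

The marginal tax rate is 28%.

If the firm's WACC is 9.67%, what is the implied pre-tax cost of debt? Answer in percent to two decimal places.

Total capital V = 2380 + 738 = 3118.
Equity weight = 2380/3118 = 0.7633.
Revolver drawn weight = 738/3118 = 0.2367.
Equity contribution = 0.7633 × 11.2% = 8.5491%.
Remaining for debt = 9.67% − 8.5491% = 1.1209%.
Rd × (1 − 28%) × 0.2367 = 1.1209%  ⇒  Rd = 6.5776%.

6.58%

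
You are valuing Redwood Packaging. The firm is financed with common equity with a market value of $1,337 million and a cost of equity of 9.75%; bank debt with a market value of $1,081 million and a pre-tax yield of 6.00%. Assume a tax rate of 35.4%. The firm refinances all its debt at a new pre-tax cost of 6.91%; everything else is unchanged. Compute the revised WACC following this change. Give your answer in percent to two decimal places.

After the change:
Total capital V = 1337 + 1081 = 2418.
Equity: weight = 1337/2418 = 0.5529; cost = 9.75%.
Bank debt: weight = 1081/2418 = 0.4471; after-tax cost = 6.91% × (1 − 35.4%) = 4.4639%.
WACC = 0.5529 × 9.7500% + 0.4471 × 4.4639% = 7.3868%.

7.39%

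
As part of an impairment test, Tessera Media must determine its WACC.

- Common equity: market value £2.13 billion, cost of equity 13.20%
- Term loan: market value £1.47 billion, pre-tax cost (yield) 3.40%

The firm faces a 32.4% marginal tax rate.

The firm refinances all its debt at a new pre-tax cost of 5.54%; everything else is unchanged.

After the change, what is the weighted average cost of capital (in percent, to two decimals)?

After the change:
Total capital V = 2.13 + 1.47 = 3.6.
Equity: weight = 2.13/3.6 = 0.5917; cost = 13.2%.
Term loan: weight = 1.47/3.6 = 0.4083; after-tax cost = 5.54% × (1 − 32.4%) = 3.7450%.
WACC = 0.5917 × 13.2000% + 0.4083 × 3.7450% = 9.3392%.

9.34%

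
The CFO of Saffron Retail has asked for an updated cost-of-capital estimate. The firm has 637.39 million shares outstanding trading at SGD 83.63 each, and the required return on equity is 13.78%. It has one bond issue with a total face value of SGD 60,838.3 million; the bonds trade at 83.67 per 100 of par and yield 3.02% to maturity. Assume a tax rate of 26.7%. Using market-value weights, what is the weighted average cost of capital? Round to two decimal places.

Market value of equity E = 83.63 × 637.39m = 53304.9257m. Market value of debt D = 60838.3m × 83.67/100 = 50903.40561m.
Total capital V = 53304.9257 + 50903.40561 = 104208.33131.
Equity: weight = 53304.9257/104208.33131 = 0.5115; cost = 13.78%.
Bonds outstanding: weight = 50903.40561/104208.33131 = 0.4885; after-tax cost = 3.02% × (1 − 26.7%) = 2.2137%.
WACC = 0.5115 × 13.7800% + 0.4885 × 2.2137% = 8.1301%.

8.13%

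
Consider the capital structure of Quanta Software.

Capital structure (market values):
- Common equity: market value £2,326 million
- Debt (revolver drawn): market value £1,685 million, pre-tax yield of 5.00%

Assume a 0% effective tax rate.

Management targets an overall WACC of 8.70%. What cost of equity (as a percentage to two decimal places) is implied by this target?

Total capital V = 2326 + 1685 = 4011.
Equity weight = 2326/4011 = 0.5799.
Revolver drawn weight = 1685/4011 = 0.4201.
Debt contribution = 0.4201 × 5% × (1 − 0%) = 2.1005%.
Required equity contribution = 8.7% − 2.1005% = 6.5995%.
Re = 6.5995% / 0.5799 = 11.3804%.

11.38%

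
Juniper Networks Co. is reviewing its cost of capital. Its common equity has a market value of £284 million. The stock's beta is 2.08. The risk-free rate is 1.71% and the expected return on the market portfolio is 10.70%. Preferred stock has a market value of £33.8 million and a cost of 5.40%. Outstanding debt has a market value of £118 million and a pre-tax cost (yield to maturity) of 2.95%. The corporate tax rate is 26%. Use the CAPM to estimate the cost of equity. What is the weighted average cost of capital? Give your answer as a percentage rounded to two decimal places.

14.31%

Market risk premium = 10.7% − 1.71% = 8.99%.
Cost of equity via CAPM: Re = 1.71% + 2.08 × 8.99% = 20.4092%.
Total capital V = 284 + 33.8 + 118 = 435.8.
Equity: weight = 284/435.8 = 0.6517; cost = 20.4092%.
Preferred: weight = 33.8/435.8 = 0.0776; cost = 5.4%.
Debt: weight = 118/435.8 = 0.2708; after-tax cost = 2.95% × (1 − 26%) = 2.1830%.
WACC = 0.6517 × 20.4092% + 0.0776 × 5.4000% + 0.2708 × 2.1830% = 14.3101%.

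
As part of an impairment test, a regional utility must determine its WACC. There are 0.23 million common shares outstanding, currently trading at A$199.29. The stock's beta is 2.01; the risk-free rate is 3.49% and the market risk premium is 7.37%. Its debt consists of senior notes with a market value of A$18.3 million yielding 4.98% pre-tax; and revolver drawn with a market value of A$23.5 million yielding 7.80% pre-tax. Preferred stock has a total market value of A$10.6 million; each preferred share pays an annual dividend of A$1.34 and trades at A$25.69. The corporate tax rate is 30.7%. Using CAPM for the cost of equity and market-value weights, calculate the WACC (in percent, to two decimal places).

11.04%

Cost of equity via CAPM: Re = 3.49% + 2.01 × 7.37% = 18.3037%.
Cost of preferred: Rp = 1.34 / 25.69 = 5.2160%.
Market value of equity E = 199.29 × 0.23m = 45.8367m.
Total capital V = 45.8367 + 10.6 + 18.3 + 23.5 = 98.2367.
Equity: weight = 45.8367/98.2367 = 0.4666; cost = 18.3037%.
Preferred: weight = 10.6/98.2367 = 0.1079; cost = 5.216%.
Senior notes: weight = 18.3/98.2367 = 0.1863; after-tax cost = 4.98% × (1 − 30.7%) = 3.4511%.
Revolver drawn: weight = 23.5/98.2367 = 0.2392; after-tax cost = 7.8% × (1 − 30.7%) = 5.4054%.
WACC = 0.4666 × 18.3037% + 0.1079 × 5.2160% + 0.1863 × 3.4511% + 0.2392 × 5.4054% = 11.0392%.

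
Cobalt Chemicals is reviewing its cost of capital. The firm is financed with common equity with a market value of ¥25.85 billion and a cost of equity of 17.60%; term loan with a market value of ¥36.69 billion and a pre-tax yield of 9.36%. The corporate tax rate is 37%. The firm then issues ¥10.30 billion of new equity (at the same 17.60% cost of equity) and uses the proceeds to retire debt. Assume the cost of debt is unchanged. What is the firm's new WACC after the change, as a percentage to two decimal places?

After the change:
Total capital V = 36.15 + 26.39 = 62.54.
Equity: weight = 36.15/62.54 = 0.5780; cost = 17.6%.
Term loan: weight = 26.39/62.54 = 0.4220; after-tax cost = 9.36% × (1 − 37%) = 5.8968%.
WACC = 0.5780 × 17.6000% + 0.4220 × 5.8968% = 12.6616%.

12.66%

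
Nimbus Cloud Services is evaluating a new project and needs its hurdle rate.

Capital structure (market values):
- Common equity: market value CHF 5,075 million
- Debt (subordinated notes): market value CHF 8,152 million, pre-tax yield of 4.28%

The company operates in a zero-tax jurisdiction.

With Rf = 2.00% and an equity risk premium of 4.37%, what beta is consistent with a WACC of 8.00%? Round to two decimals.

2.74

Total capital V = 5075 + 8152 = 13227.
Equity weight = 5075/13227 = 0.3837.
Subordinated notes weight = 8152/13227 = 0.6163.
Debt contribution = 0.6163 × 4.28% × (1 − 0%) = 2.6378%.
Required equity contribution = 8.0% − 2.6378% = 5.3622%  ⇒  Re = 13.9755%.
CAPM: 13.9755% = 2.0% + β × 4.37%  ⇒  β = 2.7404.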